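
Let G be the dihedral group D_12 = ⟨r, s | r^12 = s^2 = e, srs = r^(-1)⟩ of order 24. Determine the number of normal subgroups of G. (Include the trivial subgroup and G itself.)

9

G has 34 subgroups. Checking conjugation-invariance by order — order 1: 1/1 normal; order 2: 1/13 normal; order 3: 1/1 normal; order 4: 1/7 normal; order 6: 1/5 normal; order 8: 0/3 normal; order 12: 3/3 normal; order 24: 1/1 normal.
Total normal subgroups: 9.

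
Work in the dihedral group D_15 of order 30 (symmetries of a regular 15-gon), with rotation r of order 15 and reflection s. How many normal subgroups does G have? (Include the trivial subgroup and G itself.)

G has 28 subgroups. Checking conjugation-invariance by order — order 1: 1/1 normal; order 2: 0/15 normal; order 3: 1/1 normal; order 5: 1/1 normal; order 6: 0/5 normal; order 10: 0/3 normal; order 15: 1/1 normal; order 30: 1/1 normal.
Total normal subgroups: 5.

5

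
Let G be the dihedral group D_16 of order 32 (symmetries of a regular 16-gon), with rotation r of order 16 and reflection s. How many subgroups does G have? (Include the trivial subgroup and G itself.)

|G| = 32, so by Lagrange every subgroup order divides 32. Divisors: 1, 2, 4, 8, 16, 32.
Subgroups by order — order 1: 1; order 2: 17; order 4: 9; order 8: 5; order 16: 3; order 32: 1.
Total: 1 + 17 + 9 + 5 + 3 + 1 = 36.

36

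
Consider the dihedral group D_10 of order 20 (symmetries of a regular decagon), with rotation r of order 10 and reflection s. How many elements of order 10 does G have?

The elements of order 10 are: r, r^3, r^7, r^9.
That's 4.

4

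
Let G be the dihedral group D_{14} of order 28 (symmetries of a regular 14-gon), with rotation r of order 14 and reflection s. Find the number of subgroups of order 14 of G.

|G| = 28 and 14 | 28, so subgroups of order 14 are possible by Lagrange.
The subgroups of order 14 are: {e, r, r^2, r^3, r^4, r^5, r^6, r^7, r^8, r^9, r^10, r^11, r^12, r^13}; {e, r^2, r^4, r^6, r^8, r^10, r^12, s, r^2s, r^4s, r^6s, r^8s, r^10s, r^12s}; {e, r^2, r^4, r^6, r^8, r^10, r^12, rs, r^3s, r^5s, r^7s, r^9s, r^11s, r^13s}.
So G has 3 subgroups of order 14.

3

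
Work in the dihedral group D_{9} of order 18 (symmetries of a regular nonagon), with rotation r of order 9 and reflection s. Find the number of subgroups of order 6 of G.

|G| = 18 and 6 | 18, so subgroups of order 6 are possible by Lagrange.
The subgroups of order 6 are: {e, r^3, r^6, r^2s, r^5s, r^8s}; {e, r^3, r^6, s, r^3s, r^6s}; {e, r^3, r^6, rs, r^4s, r^7s}.
So G has 3 subgroups of order 6.

3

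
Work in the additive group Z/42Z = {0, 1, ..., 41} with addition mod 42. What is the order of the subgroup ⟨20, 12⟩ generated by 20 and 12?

|⟨20⟩| = 21 and |⟨12⟩| = 7, so |H| is a multiple of lcm(21, 7) = 21 and divides |G| = 42.
Closing under the operation: H = {0, 2, 4, 6, 8, 10, 12, 14, 16, 18, 20, 22, 24, 26, 28, 30, 32, 34, 36, 38, 40}, so |H| = 21.

21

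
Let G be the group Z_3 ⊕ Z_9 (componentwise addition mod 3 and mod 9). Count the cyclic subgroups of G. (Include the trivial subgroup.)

A cyclic subgroup of order d is generated by each of its φ(d) elements of order d, so the cyclic subgroups of order d number (#elements of order d)/φ(d).
Cyclic subgroups by order — order 1: 1; order 3: 4; order 9: 3.
Total: 8.

8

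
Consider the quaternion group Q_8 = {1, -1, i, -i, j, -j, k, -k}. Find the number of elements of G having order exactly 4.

The elements of order 4 are: i, -i, j, -j, k, -k.
That's 6.

6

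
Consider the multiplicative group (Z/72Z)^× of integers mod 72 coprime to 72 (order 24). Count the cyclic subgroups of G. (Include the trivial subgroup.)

16

Group the elements of G by the cyclic subgroup they generate; each cyclic subgroup of order d accounts for φ(d) elements.
Cyclic subgroups by order — order 1: 1; order 2: 7; order 3: 1; order 6: 7.
Total: 16.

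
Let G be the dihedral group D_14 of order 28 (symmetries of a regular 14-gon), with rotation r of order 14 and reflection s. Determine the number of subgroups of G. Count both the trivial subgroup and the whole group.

28

|G| = 28, so by Lagrange every subgroup order divides 28. Divisors: 1, 2, 4, 7, 14, 28.
Subgroups by order — order 1: 1; order 2: 15; order 4: 7; order 7: 1; order 14: 3; order 28: 1.
Total: 1 + 15 + 7 + 1 + 3 + 1 = 28.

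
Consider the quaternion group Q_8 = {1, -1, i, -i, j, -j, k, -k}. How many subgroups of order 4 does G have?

3

|G| = 8 and 4 | 8, so subgroups of order 4 are possible by Lagrange.
The subgroups of order 4 are: {1, -1, i, -i}; {1, -1, j, -j}; {1, -1, k, -k}.
So G has 3 subgroups of order 4.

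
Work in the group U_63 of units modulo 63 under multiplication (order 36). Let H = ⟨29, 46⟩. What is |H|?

|⟨29⟩| = 6 and |⟨46⟩| = 3, so |H| is a multiple of lcm(6, 3) = 6 and divides |G| = 36.
Closing under the operation: H = {1, 2, 4, 8, 11, 16, 22, 23, 25, 29, 32, 37, 43, 44, 46, 50, 53, 58}, so |H| = 18.

18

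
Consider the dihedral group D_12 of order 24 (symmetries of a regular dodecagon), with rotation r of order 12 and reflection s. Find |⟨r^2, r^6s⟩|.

|⟨r^2⟩| = 6 and |⟨r^6s⟩| = 2, so |H| is a multiple of lcm(6, 2) = 6 and divides |G| = 24.
Closing under the operation: H = {e, r^2, r^4, r^6, r^8, r^10, s, r^2s, r^4s, r^6s, r^8s, r^10s}, so |H| = 12.

12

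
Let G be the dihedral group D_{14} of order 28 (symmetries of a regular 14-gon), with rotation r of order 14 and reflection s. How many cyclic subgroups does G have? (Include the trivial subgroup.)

18

A cyclic subgroup of order d is generated by each of its φ(d) elements of order d, so the cyclic subgroups of order d number (#elements of order d)/φ(d).
Cyclic subgroups by order — order 1: 1; order 2: 15; order 7: 1; order 14: 1.
Total: 18.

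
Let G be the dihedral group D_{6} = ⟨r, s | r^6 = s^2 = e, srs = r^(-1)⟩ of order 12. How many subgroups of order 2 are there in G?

|G| = 12 and 2 | 12, so subgroups of order 2 are possible by Lagrange.
The subgroups of order 2 are: {e, r^2s}; {e, r^3}; {e, r^3s}; {e, r^4s}; … (7 in all).
So G has 7 subgroups of order 2.

7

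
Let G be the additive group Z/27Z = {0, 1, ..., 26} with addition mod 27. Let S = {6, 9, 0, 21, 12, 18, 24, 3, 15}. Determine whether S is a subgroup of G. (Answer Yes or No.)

|S| = 9 divides |G| = 27, consistent with Lagrange.
S contains the identity, every element's inverse is in S, and S is closed under +: it is a subgroup.
In fact S = ⟨3⟩.

Yes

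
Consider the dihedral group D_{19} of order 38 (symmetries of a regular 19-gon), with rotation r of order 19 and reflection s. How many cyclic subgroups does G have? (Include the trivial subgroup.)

21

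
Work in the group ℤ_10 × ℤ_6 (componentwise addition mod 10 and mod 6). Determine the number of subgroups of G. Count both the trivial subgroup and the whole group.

20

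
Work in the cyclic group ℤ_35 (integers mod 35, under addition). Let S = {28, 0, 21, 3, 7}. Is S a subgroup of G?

3 ∈ S but its inverse 32 ∉ S, so S is not a subgroup.

No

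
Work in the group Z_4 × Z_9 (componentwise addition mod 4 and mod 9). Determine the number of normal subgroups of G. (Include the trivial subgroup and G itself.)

9

G is abelian, so every subgroup is normal.
G has 9 subgroups in total, hence 9 normal subgroups.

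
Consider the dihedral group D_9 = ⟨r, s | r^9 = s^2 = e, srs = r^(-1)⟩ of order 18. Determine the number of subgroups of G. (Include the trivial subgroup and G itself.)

16

|G| = 18, so by Lagrange every subgroup order divides 18. Divisors: 1, 2, 3, 6, 9, 18.
Subgroups by order — order 1: 1; order 2: 9; order 3: 1; order 6: 3; order 9: 1; order 18: 1.
Total: 1 + 9 + 1 + 3 + 1 + 1 = 16.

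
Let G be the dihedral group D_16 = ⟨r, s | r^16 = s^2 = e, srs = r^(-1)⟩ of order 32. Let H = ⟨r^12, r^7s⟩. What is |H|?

8

|⟨r^12⟩| = 4 and |⟨r^7s⟩| = 2, so |H| is a multiple of lcm(4, 2) = 4 and divides |G| = 32.
Closing under the operation: H = {e, r^4, r^8, r^12, r^3s, r^7s, r^11s, r^15s}, so |H| = 8.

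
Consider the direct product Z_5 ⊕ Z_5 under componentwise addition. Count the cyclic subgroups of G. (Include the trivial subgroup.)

A cyclic subgroup of order d is generated by each of its φ(d) elements of order d, so the cyclic subgroups of order d number (#elements of order d)/φ(d).
Cyclic subgroups by order — order 1: 1; order 5: 6.
Total: 7.

7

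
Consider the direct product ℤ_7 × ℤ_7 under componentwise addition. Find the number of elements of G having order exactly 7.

48

An element (a,b) has order lcm(ord(a), ord(b)); count pairs with lcm equal to 7.
Enumerating gives 48 such elements.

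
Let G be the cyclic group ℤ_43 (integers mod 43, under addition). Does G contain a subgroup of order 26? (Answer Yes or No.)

No

26 does not divide |G| = 43, so by Lagrange no subgroup of order 26 exists.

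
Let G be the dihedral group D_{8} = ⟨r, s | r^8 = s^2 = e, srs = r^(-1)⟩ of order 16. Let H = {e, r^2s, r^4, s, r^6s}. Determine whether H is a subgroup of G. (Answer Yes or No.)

No

|H| = 5 does not divide |G| = 16, so by Lagrange H is not a subgroup.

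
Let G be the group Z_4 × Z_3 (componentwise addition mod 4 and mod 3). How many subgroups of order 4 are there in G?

|G| = 12 and 4 | 12, so subgroups of order 4 are possible by Lagrange.
The subgroups of order 4 are: {(0,0), (1,0), (2,0), (3,0)}.
So G has 1 subgroup of order 4.

1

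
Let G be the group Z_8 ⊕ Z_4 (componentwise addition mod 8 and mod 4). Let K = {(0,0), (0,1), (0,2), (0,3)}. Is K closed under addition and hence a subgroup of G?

|K| = 4 divides |G| = 32, consistent with Lagrange.
K contains the identity, every element's inverse is in K, and K is closed under +: it is a subgroup.
In fact K = ⟨(0,1)⟩.

Yes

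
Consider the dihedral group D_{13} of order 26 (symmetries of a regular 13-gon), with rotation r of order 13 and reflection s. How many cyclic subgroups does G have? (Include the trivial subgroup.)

15

Each element a generates a cyclic subgroup ⟨a⟩; distinct elements may generate the same one (a cyclic group of order d has φ(d) generators).
Cyclic subgroups by order — order 1: 1; order 2: 13; order 13: 1.
Total: 15.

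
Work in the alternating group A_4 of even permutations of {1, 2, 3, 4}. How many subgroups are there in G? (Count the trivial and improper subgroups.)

|G| = 12, so by Lagrange every subgroup order divides 12. Divisors: 1, 2, 3, 4, 6, 12.
Subgroups by order — order 1: 1; order 2: 3; order 3: 4; order 4: 1; order 6: 0; order 12: 1.
Total: 1 + 3 + 4 + 1 + 0 + 1 = 10.

10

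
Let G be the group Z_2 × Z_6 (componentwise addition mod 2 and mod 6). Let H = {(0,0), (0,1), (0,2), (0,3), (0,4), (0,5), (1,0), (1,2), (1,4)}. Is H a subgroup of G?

|H| = 9 does not divide |G| = 12, so by Lagrange H is not a subgroup.

No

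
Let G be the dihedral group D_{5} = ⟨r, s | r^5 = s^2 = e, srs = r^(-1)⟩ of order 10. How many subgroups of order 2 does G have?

|G| = 10 and 2 | 10, so subgroups of order 2 are possible by Lagrange.
The subgroups of order 2 are: {e, r^2s}; {e, r^3s}; {e, r^4s}; {e, rs}; … (5 in all).
So G has 5 subgroups of order 2.

5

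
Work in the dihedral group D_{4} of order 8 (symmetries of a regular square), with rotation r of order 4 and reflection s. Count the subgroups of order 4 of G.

3

|G| = 8 and 4 | 8, so subgroups of order 4 are possible by Lagrange.
The subgroups of order 4 are: {e, r, r^2, r^3}; {e, r^2, s, r^2s}; {e, r^2, rs, r^3s}.
So G has 3 subgroups of order 4.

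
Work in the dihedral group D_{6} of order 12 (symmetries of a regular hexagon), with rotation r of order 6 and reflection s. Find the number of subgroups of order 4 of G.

|G| = 12 and 4 | 12, so subgroups of order 4 are possible by Lagrange.
The subgroups of order 4 are: {e, r^3, r^2s, r^5s}; {e, r^3, s, r^3s}; {e, r^3, rs, r^4s}.
So G has 3 subgroups of order 4.

3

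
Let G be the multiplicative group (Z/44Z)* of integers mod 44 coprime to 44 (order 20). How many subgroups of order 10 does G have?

|G| = 20 and 10 | 20, so subgroups of order 10 are possible by Lagrange.
The subgroups of order 10 are: {1, 5, 9, 13, 17, 21, 25, 29, 37, 41}; {1, 3, 5, 9, 15, 23, 25, 27, 31, 37}; {1, 5, 7, 9, 19, 25, 35, 37, 39, 43}.
So G has 3 subgroups of order 10.

3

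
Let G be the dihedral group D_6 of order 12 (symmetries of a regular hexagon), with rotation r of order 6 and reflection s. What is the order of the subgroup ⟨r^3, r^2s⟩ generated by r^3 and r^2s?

4

|⟨r^3⟩| = 2 and |⟨r^2s⟩| = 2, so |H| is a multiple of lcm(2, 2) = 2 and divides |G| = 12.
Closing under the operation: H = {e, r^3, r^2s, r^5s}, so |H| = 4.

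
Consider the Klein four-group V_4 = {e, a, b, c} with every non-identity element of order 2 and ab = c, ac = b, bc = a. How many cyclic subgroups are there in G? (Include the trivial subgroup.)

4

Each element a generates a cyclic subgroup ⟨a⟩; distinct elements may generate the same one (a cyclic group of order d has φ(d) generators).
Cyclic subgroups by order — order 1: 1; order 2: 3.
Total: 4.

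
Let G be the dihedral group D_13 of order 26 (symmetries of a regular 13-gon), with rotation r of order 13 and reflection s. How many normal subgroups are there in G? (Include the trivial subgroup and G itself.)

G has 16 subgroups. Checking conjugation-invariance by order — order 1: 1/1 normal; order 2: 0/13 normal; order 13: 1/1 normal; order 26: 1/1 normal.
Total normal subgroups: 3.

3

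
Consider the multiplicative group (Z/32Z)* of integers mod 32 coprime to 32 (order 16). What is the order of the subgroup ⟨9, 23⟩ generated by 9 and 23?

8

|⟨9⟩| = 4 and |⟨23⟩| = 4, so |H| is a multiple of lcm(4, 4) = 4 and divides |G| = 16.
Closing under the operation: H = {1, 7, 9, 15, 17, 23, 25, 31}, so |H| = 8.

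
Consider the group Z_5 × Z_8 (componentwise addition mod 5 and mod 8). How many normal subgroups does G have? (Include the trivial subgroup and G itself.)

G is abelian, so every subgroup is normal.
G has 8 subgroups in total, hence 8 normal subgroups.

8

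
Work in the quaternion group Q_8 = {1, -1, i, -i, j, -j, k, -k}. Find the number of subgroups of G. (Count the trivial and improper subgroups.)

|G| = 8, so by Lagrange every subgroup order divides 8. Divisors: 1, 2, 4, 8.
Subgroups by order — order 1: 1; order 2: 1; order 4: 3; order 8: 1.
Total: 1 + 1 + 3 + 1 = 6.

6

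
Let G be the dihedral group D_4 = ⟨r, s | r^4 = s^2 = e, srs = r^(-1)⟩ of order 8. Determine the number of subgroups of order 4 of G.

3

|G| = 8 and 4 | 8, so subgroups of order 4 are possible by Lagrange.
The subgroups of order 4 are: {e, r, r^2, r^3}; {e, r^2, s, r^2s}; {e, r^2, rs, r^3s}.
So G has 3 subgroups of order 4.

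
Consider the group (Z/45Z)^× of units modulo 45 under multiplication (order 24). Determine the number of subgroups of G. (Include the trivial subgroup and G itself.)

16

|G| = 24, so by Lagrange every subgroup order divides 24. Divisors: 1, 2, 3, 4, 6, 8, 12, 24.
Subgroups by order — order 1: 1; order 2: 3; order 3: 1; order 4: 3; order 6: 3; order 8: 1; order 12: 3; order 24: 1.
Total: 1 + 3 + 1 + 3 + 3 + 1 + 3 + 1 = 16.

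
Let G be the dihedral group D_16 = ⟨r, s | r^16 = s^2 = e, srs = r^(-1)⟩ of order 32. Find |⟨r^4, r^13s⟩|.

|⟨r^4⟩| = 4 and |⟨r^13s⟩| = 2, so |H| is a multiple of lcm(4, 2) = 4 and divides |G| = 32.
Closing under the operation: H = {e, r^4, r^8, r^12, rs, r^5s, r^9s, r^13s}, so |H| = 8.

8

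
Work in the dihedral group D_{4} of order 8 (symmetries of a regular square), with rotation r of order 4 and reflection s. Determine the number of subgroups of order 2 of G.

5

|G| = 8 and 2 | 8, so subgroups of order 2 are possible by Lagrange.
The subgroups of order 2 are: {e, r^2}; {e, r^2s}; {e, r^3s}; {e, rs}; … (5 in all).
So G has 5 subgroups of order 2.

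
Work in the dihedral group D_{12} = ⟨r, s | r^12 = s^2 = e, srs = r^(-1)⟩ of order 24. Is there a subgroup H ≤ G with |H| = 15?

No

15 does not divide |G| = 24, so by Lagrange no subgroup of order 15 exists.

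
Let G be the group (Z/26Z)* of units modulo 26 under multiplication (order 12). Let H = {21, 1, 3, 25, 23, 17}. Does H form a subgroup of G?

No

3 ∈ H but its inverse 9 ∉ H, so H is not a subgroup.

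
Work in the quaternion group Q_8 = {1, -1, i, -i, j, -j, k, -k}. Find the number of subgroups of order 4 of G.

|G| = 8 and 4 | 8, so subgroups of order 4 are possible by Lagrange.
The subgroups of order 4 are: {1, -1, i, -i}; {1, -1, j, -j}; {1, -1, k, -k}.
So G has 3 subgroups of order 4.

3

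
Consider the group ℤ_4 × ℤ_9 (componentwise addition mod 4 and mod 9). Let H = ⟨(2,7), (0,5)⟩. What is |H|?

18

|⟨(2,7)⟩| = 18 and |⟨(0,5)⟩| = 9, so |H| is a multiple of lcm(18, 9) = 18 and divides |G| = 36.
Closing under the operation: H = {(0,0), (0,1), (0,2), (0,3), (0,4), (0,5), (0,6), (0,7), (0,8), (2,0), (2,1), (2,2), (2,3), (2,4), (2,5), (2,6), (2,7), (2,8)}, so |H| = 18.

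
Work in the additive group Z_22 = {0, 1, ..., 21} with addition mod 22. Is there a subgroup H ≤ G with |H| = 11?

11 | 22. A subgroup of order 11 is {0, 2, 4, 6, 8, 10, 12, 14, 16, 18, 20}.

Yes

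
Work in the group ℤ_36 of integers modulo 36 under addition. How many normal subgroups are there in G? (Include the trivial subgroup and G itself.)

9

G is abelian, so every subgroup is normal.
G has 9 subgroups in total, hence 9 normal subgroups.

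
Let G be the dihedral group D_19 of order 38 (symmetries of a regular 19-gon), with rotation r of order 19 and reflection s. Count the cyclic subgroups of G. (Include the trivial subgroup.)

Each element a generates a cyclic subgroup ⟨a⟩; distinct elements may generate the same one (a cyclic group of order d has φ(d) generators).
Cyclic subgroups by order — order 1: 1; order 2: 19; order 19: 1.
Total: 21.

21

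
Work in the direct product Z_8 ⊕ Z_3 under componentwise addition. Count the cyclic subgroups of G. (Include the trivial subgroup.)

Each element a generates a cyclic subgroup ⟨a⟩; distinct elements may generate the same one (a cyclic group of order d has φ(d) generators).
Cyclic subgroups by order — order 1: 1; order 2: 1; order 3: 1; order 4: 1; order 6: 1; order 8: 1; order 12: 1; order 24: 1.
Total: 8.

8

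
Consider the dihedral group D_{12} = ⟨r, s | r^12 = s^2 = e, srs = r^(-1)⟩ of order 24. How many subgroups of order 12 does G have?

3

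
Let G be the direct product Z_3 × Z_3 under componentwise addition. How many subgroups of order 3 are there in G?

|G| = 9 and 3 | 9, so subgroups of order 3 are possible by Lagrange.
The subgroups of order 3 are: {(0,0), (0,1), (0,2)}; {(0,0), (1,0), (2,0)}; {(0,0), (1,1), (2,2)}; {(0,0), (1,2), (2,1)}.
So G has 4 subgroups of order 3.

4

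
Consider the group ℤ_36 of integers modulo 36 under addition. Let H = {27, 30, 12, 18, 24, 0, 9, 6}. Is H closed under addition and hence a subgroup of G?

|H| = 8 does not divide |G| = 36, so by Lagrange H is not a subgroup.

No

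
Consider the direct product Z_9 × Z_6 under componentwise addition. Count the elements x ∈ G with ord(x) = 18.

An element (a,b) has order lcm(ord(a), ord(b)); count pairs with lcm equal to 18.
Enumerating gives 18 such elements.

18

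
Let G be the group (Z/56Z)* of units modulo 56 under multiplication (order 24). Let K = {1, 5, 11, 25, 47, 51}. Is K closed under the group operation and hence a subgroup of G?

No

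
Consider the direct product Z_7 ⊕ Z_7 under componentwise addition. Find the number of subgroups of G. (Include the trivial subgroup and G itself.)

|G| = 49, so by Lagrange every subgroup order divides 49. Divisors: 1, 7, 49.
Subgroups by order — order 1: 1; order 7: 8; order 49: 1.
Total: 1 + 8 + 1 = 10.

10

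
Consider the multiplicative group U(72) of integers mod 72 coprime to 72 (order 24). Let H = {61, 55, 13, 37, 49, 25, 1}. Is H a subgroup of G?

No

|H| = 7 does not divide |G| = 24, so by Lagrange H is not a subgroup.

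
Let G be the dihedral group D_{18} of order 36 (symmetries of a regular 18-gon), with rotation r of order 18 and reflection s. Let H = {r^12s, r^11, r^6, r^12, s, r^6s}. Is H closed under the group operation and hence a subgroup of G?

No

The identity e ∉ H, so H is not a subgroup.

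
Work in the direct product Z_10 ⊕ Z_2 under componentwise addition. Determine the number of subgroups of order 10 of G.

3

|G| = 20 and 10 | 20, so subgroups of order 10 are possible by Lagrange.
The subgroups of order 10 are: {(0,0), (0,1), (2,0), (2,1), (4,0), (4,1), (6,0), (6,1), (8,0), (8,1)}; {(0,0), (1,0), (2,0), (3,0), (4,0), (5,0), (6,0), (7,0), (8,0), (9,0)}; {(0,0), (1,1), (2,0), (3,1), (4,0), (5,1), (6,0), (7,1), (8,0), (9,1)}.
So G has 3 subgroups of order 10.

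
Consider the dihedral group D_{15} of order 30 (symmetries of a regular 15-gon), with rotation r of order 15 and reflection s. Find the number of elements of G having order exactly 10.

No element of G has order 10 (even though 10 | 30).

0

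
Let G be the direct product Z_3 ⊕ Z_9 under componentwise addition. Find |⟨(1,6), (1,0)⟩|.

9

|⟨(1,6)⟩| = 3 and |⟨(1,0)⟩| = 3, so |H| is a multiple of lcm(3, 3) = 3 and divides |G| = 27.
Closing under the operation: H = {(0,0), (0,3), (0,6), (1,0), (1,3), (1,6), (2,0), (2,3), (2,6)}, so |H| = 9.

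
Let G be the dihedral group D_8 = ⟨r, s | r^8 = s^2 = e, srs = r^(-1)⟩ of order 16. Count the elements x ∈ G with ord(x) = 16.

0

No element of G has order 16 (even though 16 | 16).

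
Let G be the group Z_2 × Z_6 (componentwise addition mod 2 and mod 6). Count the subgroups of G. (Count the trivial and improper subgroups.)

10

|G| = 12, so by Lagrange every subgroup order divides 12. Divisors: 1, 2, 3, 4, 6, 12.
Subgroups by order — order 1: 1; order 2: 3; order 3: 1; order 4: 1; order 6: 3; order 12: 1.
Total: 1 + 3 + 1 + 1 + 3 + 1 = 10.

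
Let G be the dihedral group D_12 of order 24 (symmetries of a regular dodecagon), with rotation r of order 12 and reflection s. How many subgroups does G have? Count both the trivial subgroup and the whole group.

|G| = 24, so by Lagrange every subgroup order divides 24. Divisors: 1, 2, 3, 4, 6, 8, 12, 24.
Subgroups by order — order 1: 1; order 2: 13; order 3: 1; order 4: 7; order 6: 5; order 8: 3; order 12: 3; order 24: 1.
Total: 1 + 13 + 1 + 7 + 5 + 3 + 3 + 1 = 34.

34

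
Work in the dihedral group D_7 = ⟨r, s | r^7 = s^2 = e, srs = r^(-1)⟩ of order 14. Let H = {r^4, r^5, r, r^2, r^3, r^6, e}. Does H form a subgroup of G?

|H| = 7 divides |G| = 14, consistent with Lagrange.
H contains the identity, every element's inverse is in H, and H is closed under ·: it is a subgroup.
In fact H = ⟨r^4⟩.

Yes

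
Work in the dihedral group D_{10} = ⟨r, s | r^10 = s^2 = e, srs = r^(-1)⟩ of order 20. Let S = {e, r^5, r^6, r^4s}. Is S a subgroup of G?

No

r^6 ∈ S but its inverse r^4 ∉ S, so S is not a subgroup.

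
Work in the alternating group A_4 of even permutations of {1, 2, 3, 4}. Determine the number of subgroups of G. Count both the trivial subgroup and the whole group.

10

|G| = 12, so by Lagrange every subgroup order divides 12. Divisors: 1, 2, 3, 4, 6, 12.
Subgroups by order — order 1: 1; order 2: 3; order 3: 4; order 4: 1; order 6: 0; order 12: 1.
Total: 1 + 3 + 4 + 1 + 0 + 1 = 10.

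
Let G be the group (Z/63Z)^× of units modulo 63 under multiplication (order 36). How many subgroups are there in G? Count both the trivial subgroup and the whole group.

|G| = 36, so by Lagrange every subgroup order divides 36. Divisors: 1, 2, 3, 4, 6, 9, 12, 18, 36.
Subgroups by order — order 1: 1; order 2: 3; order 3: 4; order 4: 1; order 6: 12; order 9: 1; order 12: 4; order 18: 3; order 36: 1.
Total: 1 + 3 + 4 + 1 + 12 + 1 + 4 + 3 + 1 = 30.

30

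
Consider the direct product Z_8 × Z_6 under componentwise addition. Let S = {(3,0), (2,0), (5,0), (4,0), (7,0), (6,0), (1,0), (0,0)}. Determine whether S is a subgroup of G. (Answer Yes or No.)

|S| = 8 divides |G| = 48, consistent with Lagrange.
S contains the identity, every element's inverse is in S, and S is closed under +: it is a subgroup.
In fact S = ⟨(7,0)⟩.

Yes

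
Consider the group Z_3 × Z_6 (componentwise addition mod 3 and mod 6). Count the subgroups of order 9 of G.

1

|G| = 18 and 9 | 18, so subgroups of order 9 are possible by Lagrange.
The subgroups of order 9 are: {(0,0), (0,2), (0,4), (1,0), (1,2), (1,4), (2,0), (2,2), (2,4)}.
So G has 1 subgroup of order 9.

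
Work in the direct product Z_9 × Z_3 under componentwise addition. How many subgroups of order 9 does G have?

4

|G| = 27 and 9 | 27, so subgroups of order 9 are possible by Lagrange.
The subgroups of order 9 are: {(0,0), (0,1), (0,2), (3,0), (3,1), (3,2), (6,0), (6,1), (6,2)}; {(0,0), (1,0), (2,0), (3,0), (4,0), (5,0), (6,0), (7,0), (8,0)}; {(0,0), (1,1), (2,2), (3,0), (4,1), (5,2), (6,0), (7,1), (8,2)}; {(0,0), (1,2), (2,1), (3,0), (4,2), (5,1), (6,0), (7,2), (8,1)}.
So G has 4 subgroups of order 9.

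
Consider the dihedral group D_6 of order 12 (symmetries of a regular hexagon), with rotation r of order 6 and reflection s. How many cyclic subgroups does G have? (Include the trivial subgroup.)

A cyclic subgroup of order d is generated by each of its φ(d) elements of order d, so the cyclic subgroups of order d number (#elements of order d)/φ(d).
Cyclic subgroups by order — order 1: 1; order 2: 7; order 3: 1; order 6: 1.
Total: 10.

10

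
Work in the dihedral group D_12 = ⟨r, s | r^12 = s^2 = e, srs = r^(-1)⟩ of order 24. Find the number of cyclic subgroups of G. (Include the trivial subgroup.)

18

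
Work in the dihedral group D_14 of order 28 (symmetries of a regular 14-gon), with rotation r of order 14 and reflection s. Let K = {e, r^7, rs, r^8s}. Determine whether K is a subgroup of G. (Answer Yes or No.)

|K| = 4 divides |G| = 28, consistent with Lagrange.
K contains the identity, every element's inverse is in K, and K is closed under ·: it is a subgroup.

Yes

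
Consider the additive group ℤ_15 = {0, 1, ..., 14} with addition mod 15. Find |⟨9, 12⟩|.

5

|⟨9⟩| = 5 and |⟨12⟩| = 5, so |H| is a multiple of lcm(5, 5) = 5 and divides |G| = 15.
Closing under the operation: H = {0, 3, 6, 9, 12}, so |H| = 5.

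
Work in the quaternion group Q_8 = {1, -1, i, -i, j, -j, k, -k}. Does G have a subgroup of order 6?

No

6 does not divide |G| = 8, so by Lagrange no subgroup of order 6 exists.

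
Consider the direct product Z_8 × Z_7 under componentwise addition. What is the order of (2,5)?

The order of (2,5) in Z_8 × Z_7 is lcm(ord(2) in Z_8, ord(5) in Z_7).
ord(2) = 4 and ord(5) = 7, so |⟨(2,5)⟩| = lcm(4, 7) = 28.

28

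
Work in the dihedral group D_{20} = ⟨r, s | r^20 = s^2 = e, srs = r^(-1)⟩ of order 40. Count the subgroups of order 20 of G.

3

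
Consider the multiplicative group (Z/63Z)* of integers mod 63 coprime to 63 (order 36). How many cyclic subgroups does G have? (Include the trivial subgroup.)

20

Group the elements of G by the cyclic subgroup they generate; each cyclic subgroup of order d accounts for φ(d) elements.
Cyclic subgroups by order — order 1: 1; order 2: 3; order 3: 4; order 6: 12.
Total: 20.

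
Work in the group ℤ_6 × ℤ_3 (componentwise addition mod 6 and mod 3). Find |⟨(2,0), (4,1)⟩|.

9

|⟨(2,0)⟩| = 3 and |⟨(4,1)⟩| = 3, so |H| is a multiple of lcm(3, 3) = 3 and divides |G| = 18.
Closing under the operation: H = {(0,0), (0,1), (0,2), (2,0), (2,1), (2,2), (4,0), (4,1), (4,2)}, so |H| = 9.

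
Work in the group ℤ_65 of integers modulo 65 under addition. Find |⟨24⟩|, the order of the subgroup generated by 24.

65

In ℤ_65, the order of an element a is n/gcd(a, n).
gcd(24, 65) = 1, so |⟨24⟩| = 65/1 = 65.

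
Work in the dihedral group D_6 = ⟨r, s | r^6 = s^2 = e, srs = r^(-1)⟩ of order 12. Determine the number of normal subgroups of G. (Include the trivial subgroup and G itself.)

G has 16 subgroups. Checking conjugation-invariance by order — order 1: 1/1 normal; order 2: 1/7 normal; order 3: 1/1 normal; order 4: 0/3 normal; order 6: 3/3 normal; order 12: 1/1 normal.
Total normal subgroups: 7.

7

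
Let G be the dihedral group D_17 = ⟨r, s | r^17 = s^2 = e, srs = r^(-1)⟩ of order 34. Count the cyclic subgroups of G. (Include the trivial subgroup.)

19

Each element a generates a cyclic subgroup ⟨a⟩; distinct elements may generate the same one (a cyclic group of order d has φ(d) generators).
Cyclic subgroups by order — order 1: 1; order 2: 17; order 17: 1.
Total: 19.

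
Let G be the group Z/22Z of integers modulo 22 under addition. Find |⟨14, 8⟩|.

11

|⟨14⟩| = 11 and |⟨8⟩| = 11, so |H| is a multiple of lcm(11, 11) = 11 and divides |G| = 22.
Closing under the operation: H = {0, 2, 4, 6, 8, 10, 12, 14, 16, 18, 20}, so |H| = 11.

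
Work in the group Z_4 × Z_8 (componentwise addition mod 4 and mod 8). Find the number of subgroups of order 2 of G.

3

|G| = 32 and 2 | 32, so subgroups of order 2 are possible by Lagrange.
The subgroups of order 2 are: {(0,0), (0,4)}; {(0,0), (2,0)}; {(0,0), (2,4)}.
So G has 3 subgroups of order 2.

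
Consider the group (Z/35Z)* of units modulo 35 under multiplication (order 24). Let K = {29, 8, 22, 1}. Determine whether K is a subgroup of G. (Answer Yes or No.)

|K| = 4 divides |G| = 24, consistent with Lagrange.
K contains the identity, every element's inverse is in K, and K is closed under ·: it is a subgroup.
In fact K = ⟨8⟩.

Yes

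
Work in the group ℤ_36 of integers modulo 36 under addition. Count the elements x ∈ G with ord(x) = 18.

6

In a cyclic group of order 36, the number of elements of order d (for d | 36) is φ(d).
φ(18) = 6.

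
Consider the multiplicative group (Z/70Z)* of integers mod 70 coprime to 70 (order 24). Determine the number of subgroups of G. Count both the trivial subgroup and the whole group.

|G| = 24, so by Lagrange every subgroup order divides 24. Divisors: 1, 2, 3, 4, 6, 8, 12, 24.
Subgroups by order — order 1: 1; order 2: 3; order 3: 1; order 4: 3; order 6: 3; order 8: 1; order 12: 3; order 24: 1.
Total: 1 + 3 + 1 + 3 + 3 + 1 + 3 + 1 = 16.

16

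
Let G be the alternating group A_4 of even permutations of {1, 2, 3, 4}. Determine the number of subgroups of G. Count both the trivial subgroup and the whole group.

|G| = 12, so by Lagrange every subgroup order divides 12. Divisors: 1, 2, 3, 4, 6, 12.
Subgroups by order — order 1: 1; order 2: 3; order 3: 4; order 4: 1; order 6: 0; order 12: 1.
Total: 1 + 3 + 4 + 1 + 0 + 1 = 10.

10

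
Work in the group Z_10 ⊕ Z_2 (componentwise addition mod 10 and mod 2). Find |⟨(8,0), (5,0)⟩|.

10

|⟨(8,0)⟩| = 5 and |⟨(5,0)⟩| = 2, so |H| is a multiple of lcm(5, 2) = 10 and divides |G| = 20.
Closing under the operation: H = {(0,0), (1,0), (2,0), (3,0), (4,0), (5,0), (6,0), (7,0), (8,0), (9,0)}, so |H| = 10.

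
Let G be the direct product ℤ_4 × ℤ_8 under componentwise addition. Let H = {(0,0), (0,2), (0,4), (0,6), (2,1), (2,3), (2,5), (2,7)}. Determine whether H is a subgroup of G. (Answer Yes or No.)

Yes

|H| = 8 divides |G| = 32, consistent with Lagrange.
H contains the identity, every element's inverse is in H, and H is closed under +: it is a subgroup.
In fact H = ⟨(2,1)⟩.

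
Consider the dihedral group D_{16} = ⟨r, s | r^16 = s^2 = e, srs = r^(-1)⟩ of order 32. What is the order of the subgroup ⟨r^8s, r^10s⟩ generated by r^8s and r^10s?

16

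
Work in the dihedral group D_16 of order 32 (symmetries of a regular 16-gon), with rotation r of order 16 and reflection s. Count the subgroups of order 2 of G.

|G| = 32 and 2 | 32, so subgroups of order 2 are possible by Lagrange.
The subgroups of order 2 are: {e, r^10s}; {e, r^11s}; {e, r^12s}; {e, r^13s}; … (17 in all).
So G has 17 subgroups of order 2.

17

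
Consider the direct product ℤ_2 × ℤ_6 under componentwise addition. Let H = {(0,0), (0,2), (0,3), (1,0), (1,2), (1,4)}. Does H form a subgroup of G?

No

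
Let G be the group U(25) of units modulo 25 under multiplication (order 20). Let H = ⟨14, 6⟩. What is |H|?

10

|⟨14⟩| = 10 and |⟨6⟩| = 5, so |H| is a multiple of lcm(10, 5) = 10 and divides |G| = 20.
Closing under the operation: H = {1, 4, 6, 9, 11, 14, 16, 19, 21, 24}, so |H| = 10.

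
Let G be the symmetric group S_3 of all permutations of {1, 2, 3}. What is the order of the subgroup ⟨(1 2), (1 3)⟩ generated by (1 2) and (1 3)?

6

|⟨(1 2)⟩| = 2 and |⟨(1 3)⟩| = 2, so |H| is a multiple of lcm(2, 2) = 2 and divides |G| = 6.
Closing {(1 2), (1 3)} under the group operation gives all of G, so |H| = 6.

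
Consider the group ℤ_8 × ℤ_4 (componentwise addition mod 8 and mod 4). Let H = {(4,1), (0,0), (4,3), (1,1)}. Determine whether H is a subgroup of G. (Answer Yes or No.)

(1,1) ∈ H but its inverse (7,3) ∉ H, so H is not a subgroup.

No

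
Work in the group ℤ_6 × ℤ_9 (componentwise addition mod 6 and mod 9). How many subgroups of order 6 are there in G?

4

|G| = 54 and 6 | 54, so subgroups of order 6 are possible by Lagrange.
The subgroups of order 6 are: {(0,0), (0,3), (0,6), (3,0), (3,3), (3,6)}; {(0,0), (1,0), (2,0), (3,0), (4,0), (5,0)}; {(0,0), (1,3), (2,6), (3,0), (4,3), (5,6)}; {(0,0), (1,6), (2,3), (3,0), (4,6), (5,3)}.
So G has 4 subgroups of order 6.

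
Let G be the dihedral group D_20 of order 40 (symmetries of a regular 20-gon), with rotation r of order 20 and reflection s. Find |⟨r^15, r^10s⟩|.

|⟨r^15⟩| = 4 and |⟨r^10s⟩| = 2, so |H| is a multiple of lcm(4, 2) = 4 and divides |G| = 40.
Closing under the operation: H = {e, r^5, r^10, r^15, s, r^5s, r^10s, r^15s}, so |H| = 8.

8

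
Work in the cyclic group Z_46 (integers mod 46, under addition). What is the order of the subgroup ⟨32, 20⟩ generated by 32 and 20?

|⟨32⟩| = 23 and |⟨20⟩| = 23, so |H| is a multiple of lcm(23, 23) = 23 and divides |G| = 46.
Closing under the operation: H = {0, 2, 4, 6, 8, 10, 12, 14, 16, 18, 20, 22, 24, 26, 28, 30, 32, 34, 36, 38, 40, 42, 44}, so |H| = 23.

23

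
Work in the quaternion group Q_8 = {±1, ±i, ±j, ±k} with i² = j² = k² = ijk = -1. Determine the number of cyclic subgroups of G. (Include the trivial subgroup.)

5

A cyclic subgroup of order d is generated by each of its φ(d) elements of order d, so the cyclic subgroups of order d number (#elements of order d)/φ(d).
Cyclic subgroups by order — order 1: 1; order 2: 1; order 4: 3.
Total: 5.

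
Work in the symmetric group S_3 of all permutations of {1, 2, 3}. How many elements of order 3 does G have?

2

The elements of order 3 are: (1 2 3), (1 3 2).
That's 2.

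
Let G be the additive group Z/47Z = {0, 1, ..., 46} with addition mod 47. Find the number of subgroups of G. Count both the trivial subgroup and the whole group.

Subgroups of the cyclic group Z/47Z correspond bijectively to divisors of 47.
Divisors of 47: 1, 47.
So Z/47Z has 2 subgroups.

2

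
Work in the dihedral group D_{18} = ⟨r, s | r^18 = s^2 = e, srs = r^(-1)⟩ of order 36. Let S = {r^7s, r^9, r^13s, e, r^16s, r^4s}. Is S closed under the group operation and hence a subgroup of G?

No

Closure fails: r^7s · r^13s = r^12 ∉ S. So S is not a subgroup.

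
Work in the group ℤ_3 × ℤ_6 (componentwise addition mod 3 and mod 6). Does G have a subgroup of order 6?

Yes

6 | 18. A subgroup of order 6 is {(0,0), (0,1), (0,2), (0,3), (0,4), (0,5)}.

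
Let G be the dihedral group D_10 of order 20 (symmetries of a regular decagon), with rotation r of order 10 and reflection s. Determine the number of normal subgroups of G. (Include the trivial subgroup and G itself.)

7

G has 22 subgroups. Checking conjugation-invariance by order — order 1: 1/1 normal; order 2: 1/11 normal; order 4: 0/5 normal; order 5: 1/1 normal; order 10: 3/3 normal; order 20: 1/1 normal.
Total normal subgroups: 7.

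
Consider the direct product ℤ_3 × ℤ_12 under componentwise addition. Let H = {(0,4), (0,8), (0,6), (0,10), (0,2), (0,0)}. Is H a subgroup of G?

Yes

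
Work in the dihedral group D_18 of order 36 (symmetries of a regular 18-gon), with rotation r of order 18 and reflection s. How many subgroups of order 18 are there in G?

|G| = 36 and 18 | 36, so subgroups of order 18 are possible by Lagrange.
The subgroups of order 18 are: {e, r, r^2, r^3, r^4, r^5, r^6, r^7, r^8, r^9, r^10, r^11, r^12, r^13, r^14, r^15, r^16, r^17}; {e, r^2, r^4, r^6, r^8, r^10, r^12, r^14, r^16, s, r^2s, r^4s, r^6s, r^8s, r^10s, r^12s, r^14s, r^16s}; {e, r^2, r^4, r^6, r^8, r^10, r^12, r^14, r^16, rs, r^3s, r^5s, r^7s, r^9s, r^11s, r^13s, r^15s, r^17s}.
So G has 3 subgroups of order 18.

3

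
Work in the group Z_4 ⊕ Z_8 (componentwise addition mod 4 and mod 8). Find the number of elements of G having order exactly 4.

12

An element (a,b) has order lcm(ord(a), ord(b)); count pairs with lcm equal to 4.
Enumerating gives 12 such elements.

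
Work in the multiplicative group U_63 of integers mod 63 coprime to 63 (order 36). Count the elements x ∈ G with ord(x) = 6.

24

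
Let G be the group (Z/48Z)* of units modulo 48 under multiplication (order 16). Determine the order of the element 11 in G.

Compute successive powers of 11 mod 48: 11, 25, 35, 1; 11^4 ≡ 1 (mod 48).
So |⟨11⟩| = 4.

4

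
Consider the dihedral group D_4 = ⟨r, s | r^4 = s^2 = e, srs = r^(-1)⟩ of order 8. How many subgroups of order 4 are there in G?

3

|G| = 8 and 4 | 8, so subgroups of order 4 are possible by Lagrange.
The subgroups of order 4 are: {e, r, r^2, r^3}; {e, r^2, s, r^2s}; {e, r^2, rs, r^3s}.
So G has 3 subgroups of order 4.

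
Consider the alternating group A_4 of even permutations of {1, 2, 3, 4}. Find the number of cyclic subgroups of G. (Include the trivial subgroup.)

A cyclic subgroup of order d is generated by each of its φ(d) elements of order d, so the cyclic subgroups of order d number (#elements of order d)/φ(d).
Cyclic subgroups by order — order 1: 1; order 2: 3; order 3: 4.
Total: 8.

8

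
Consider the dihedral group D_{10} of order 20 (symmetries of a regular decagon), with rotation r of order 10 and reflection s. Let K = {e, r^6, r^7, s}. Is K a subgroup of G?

r^7 ∈ K but its inverse r^3 ∉ K, so K is not a subgroup.

No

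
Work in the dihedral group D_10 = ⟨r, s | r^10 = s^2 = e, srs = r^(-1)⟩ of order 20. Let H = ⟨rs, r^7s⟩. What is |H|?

|⟨rs⟩| = 2 and |⟨r^7s⟩| = 2, so |H| is a multiple of lcm(2, 2) = 2 and divides |G| = 20.
Closing under the operation: H = {e, r^2, r^4, r^6, r^8, rs, r^3s, r^5s, r^7s, r^9s}, so |H| = 10.

10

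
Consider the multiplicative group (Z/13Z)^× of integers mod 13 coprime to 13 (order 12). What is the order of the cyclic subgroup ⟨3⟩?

Compute successive powers of 3 mod 13: 3, 9, 1; 3^3 ≡ 1 (mod 13).
So |⟨3⟩| = 3.

3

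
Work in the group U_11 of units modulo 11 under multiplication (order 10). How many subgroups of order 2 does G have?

|G| = 10 and 2 | 10, so subgroups of order 2 are possible by Lagrange.
The subgroups of order 2 are: {1, 10}.
So G has 1 subgroup of order 2.

1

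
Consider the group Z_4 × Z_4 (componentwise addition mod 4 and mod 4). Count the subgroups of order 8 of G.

|G| = 16 and 8 | 16, so subgroups of order 8 are possible by Lagrange.
The subgroups of order 8 are: {(0,0), (0,1), (0,2), (0,3), (2,0), (2,1), (2,2), (2,3)}; {(0,0), (0,2), (1,0), (1,2), (2,0), (2,2), (3,0), (3,2)}; {(0,0), (0,2), (1,1), (1,3), (2,0), (2,2), (3,1), (3,3)}.
So G has 3 subgroups of order 8.

3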